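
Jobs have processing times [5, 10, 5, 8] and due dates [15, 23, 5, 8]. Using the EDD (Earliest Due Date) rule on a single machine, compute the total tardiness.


Sort by due date (EDD order): [(5, 5), (8, 8), (5, 15), (10, 23)]
Compute completion times and tardiness:
  Job 1: p=5, d=5, C=5, tardiness=max(0,5-5)=0
  Job 2: p=8, d=8, C=13, tardiness=max(0,13-8)=5
  Job 3: p=5, d=15, C=18, tardiness=max(0,18-15)=3
  Job 4: p=10, d=23, C=28, tardiness=max(0,28-23)=5
Total tardiness = 13

13


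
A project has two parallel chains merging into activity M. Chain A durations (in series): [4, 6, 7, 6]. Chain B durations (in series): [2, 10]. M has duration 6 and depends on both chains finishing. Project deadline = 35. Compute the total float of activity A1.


Forward pass: ES(A1) = sum of predecessors on chain A = 0
EF = ES + duration = 0 + 4 = 4
Backward pass: LF(M) = deadline = 35; LS(M) = 35 - 6 = 29
LF(A1) = LS(M) - sum(successors on chain A) = 29 - 19 = 10
LS = LF - duration = 10 - 4 = 6
Total float = LS - ES = 6 - 0 = 6

6


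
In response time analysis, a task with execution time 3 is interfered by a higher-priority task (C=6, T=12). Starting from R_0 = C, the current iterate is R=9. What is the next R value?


R_next = C + ceil(R_prev / T_hp) * C_hp
ceil(9 / 12) = ceil(0.75) = 1
Interference = 1 * 6 = 6
R_next = 3 + 6 = 9
R_next = R_prev, so the iteration has converged (response time = 9).

9


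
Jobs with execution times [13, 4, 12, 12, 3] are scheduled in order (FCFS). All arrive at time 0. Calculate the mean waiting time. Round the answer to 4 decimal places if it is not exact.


FCFS order (as given): [13, 4, 12, 12, 3]
Waiting times:
  Job 1: wait = 0
  Job 2: wait = 13
  Job 3: wait = 17
  Job 4: wait = 29
  Job 5: wait = 41
Sum of waiting times = 100
Average waiting time = 100/5 = 20.0

20.0


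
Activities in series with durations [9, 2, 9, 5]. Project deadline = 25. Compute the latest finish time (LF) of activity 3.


LF(activity 3) = deadline - sum of successor durations
Successors: activities 4 through 4 with durations [5]
Sum of successor durations = 5
LF = 25 - 5 = 20

20


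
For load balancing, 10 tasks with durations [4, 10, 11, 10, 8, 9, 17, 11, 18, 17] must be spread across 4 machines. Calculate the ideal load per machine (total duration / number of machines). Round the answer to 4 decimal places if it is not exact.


Total processing time = 4 + 10 + 11 + 10 + 8 + 9 + 17 + 11 + 18 + 17 = 115
Number of machines = 4
Ideal balanced load = 115 / 4 = 28.75

28.75


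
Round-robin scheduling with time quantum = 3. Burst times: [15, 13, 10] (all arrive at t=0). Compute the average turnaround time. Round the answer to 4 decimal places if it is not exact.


Time quantum = 3
Execution trace:
  J1 runs 3 units, time = 3
  J2 runs 3 units, time = 6
  J3 runs 3 units, time = 9
  J1 runs 3 units, time = 12
  J2 runs 3 units, time = 15
  J3 runs 3 units, time = 18
  J1 runs 3 units, time = 21
  J2 runs 3 units, time = 24
  J3 runs 3 units, time = 27
  J1 runs 3 units, time = 30
  J2 runs 3 units, time = 33
  J3 runs 1 units, time = 34
  J1 runs 3 units, time = 37
  J2 runs 1 units, time = 38
Finish times: [37, 38, 34]
Average turnaround = 109/3 = 36.3333

36.3333


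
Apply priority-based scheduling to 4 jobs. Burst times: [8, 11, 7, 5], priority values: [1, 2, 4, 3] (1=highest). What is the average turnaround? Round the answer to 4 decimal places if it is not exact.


Sort by priority (ascending = highest first):
Order: [(1, 8), (2, 11), (3, 5), (4, 7)]
Completion times:
  Priority 1, burst=8, C=8
  Priority 2, burst=11, C=19
  Priority 3, burst=5, C=24
  Priority 4, burst=7, C=31
Average turnaround = 82/4 = 20.5

20.5


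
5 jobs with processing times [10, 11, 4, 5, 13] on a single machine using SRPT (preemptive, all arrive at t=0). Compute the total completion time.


Since all jobs arrive at t=0, SRPT equals SPT ordering.
SPT order: [4, 5, 10, 11, 13]
Completion times:
  Job 1: p=4, C=4
  Job 2: p=5, C=9
  Job 3: p=10, C=19
  Job 4: p=11, C=30
  Job 5: p=13, C=43
Total completion time = 4 + 9 + 19 + 30 + 43 = 105

105


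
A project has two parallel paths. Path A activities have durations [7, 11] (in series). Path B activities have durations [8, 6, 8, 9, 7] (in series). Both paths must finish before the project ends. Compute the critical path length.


Path A total = 7 + 11 = 18
Path B total = 8 + 6 + 8 + 9 + 7 = 38
Critical path = longest path = max(18, 38) = 38

38


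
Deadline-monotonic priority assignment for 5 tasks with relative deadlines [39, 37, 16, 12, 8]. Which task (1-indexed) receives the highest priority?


Sort tasks by relative deadline (ascending):
  Task 5: deadline = 8
  Task 4: deadline = 12
  Task 3: deadline = 16
  Task 2: deadline = 37
  Task 1: deadline = 39
Priority order (highest first): [5, 4, 3, 2, 1]
Highest priority task = 5

5


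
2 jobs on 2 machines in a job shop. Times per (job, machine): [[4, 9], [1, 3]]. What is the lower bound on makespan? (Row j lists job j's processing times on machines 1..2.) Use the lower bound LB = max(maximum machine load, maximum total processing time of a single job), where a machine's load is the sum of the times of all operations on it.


Machine loads:
  Machine 1: 4 + 1 = 5
  Machine 2: 9 + 3 = 12
Max machine load = 12
Job totals:
  Job 1: 13
  Job 2: 4
Max job total = 13
Lower bound = max(12, 13) = 13

13


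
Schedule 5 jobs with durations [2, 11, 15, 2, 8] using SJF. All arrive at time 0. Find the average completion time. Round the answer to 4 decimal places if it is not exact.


SJF order (ascending): [2, 2, 8, 11, 15]
Completion times:
  Job 1: burst=2, C=2
  Job 2: burst=2, C=4
  Job 3: burst=8, C=12
  Job 4: burst=11, C=23
  Job 5: burst=15, C=38
Average completion = 79/5 = 15.8

15.8


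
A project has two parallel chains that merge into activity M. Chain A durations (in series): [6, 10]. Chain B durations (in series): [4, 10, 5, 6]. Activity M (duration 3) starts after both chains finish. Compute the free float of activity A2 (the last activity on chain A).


ES(A2) = sum of predecessors on chain A = 6
EF(A2) = ES + duration = 6 + 10 = 16
Successor of A2 is M. ES(M) = max(sum(A), sum(B)) = max(16, 25) = 25
Free float = ES(successor) - EF(current) = 25 - 16 = 9

9


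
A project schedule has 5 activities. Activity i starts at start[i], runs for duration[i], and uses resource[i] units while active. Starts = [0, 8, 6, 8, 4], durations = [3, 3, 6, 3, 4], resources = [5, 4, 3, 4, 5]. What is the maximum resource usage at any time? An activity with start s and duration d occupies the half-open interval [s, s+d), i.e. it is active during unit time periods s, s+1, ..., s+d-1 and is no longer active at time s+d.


Each activity i is active on [start_i, start_i + duration_i).
Compute total resource usage per time slot:
  t=0: active resources = [5], total = 5
  t=1: active resources = [5], total = 5
  t=2: active resources = [5], total = 5
  t=3: active resources = [], total = 0
  t=4: active resources = [5], total = 5
  t=5: active resources = [5], total = 5
  t=6: active resources = [3, 5], total = 8
  t=7: active resources = [3, 5], total = 8
  t=8: active resources = [4, 3, 4], total = 11
  t=9: active resources = [4, 3, 4], total = 11
  t=10: active resources = [4, 3, 4], total = 11
  t=11: active resources = [3], total = 3
Peak resource demand = 11

11


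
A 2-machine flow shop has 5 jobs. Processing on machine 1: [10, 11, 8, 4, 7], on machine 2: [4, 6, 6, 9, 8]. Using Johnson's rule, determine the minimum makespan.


Apply Johnson's rule:
  Group 1 (a <= b): [(4, 4, 9), (5, 7, 8)]
  Group 2 (a > b): [(2, 11, 6), (3, 8, 6), (1, 10, 4)]
Optimal job order: [4, 5, 2, 3, 1]
Schedule:
  Job 4: M1 done at 4, M2 done at 13
  Job 5: M1 done at 11, M2 done at 21
  Job 2: M1 done at 22, M2 done at 28
  Job 3: M1 done at 30, M2 done at 36
  Job 1: M1 done at 40, M2 done at 44
Makespan = 44

44


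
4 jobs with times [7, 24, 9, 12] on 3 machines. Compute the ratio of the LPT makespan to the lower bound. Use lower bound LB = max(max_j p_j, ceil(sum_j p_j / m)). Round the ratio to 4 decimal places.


LPT order: [24, 12, 9, 7]
Machine loads after assignment: [24, 12, 16]
LPT makespan = 24
Lower bound = max(max_job, ceil(total/3)) = max(24, 18) = 24
Ratio = 24 / 24 = 1.0

1.0


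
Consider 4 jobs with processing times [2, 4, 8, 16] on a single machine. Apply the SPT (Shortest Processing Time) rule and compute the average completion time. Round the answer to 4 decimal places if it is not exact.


Sort jobs by processing time (SPT order): [2, 4, 8, 16]
Compute completion times sequentially:
  Job 1: processing = 2, completes at 2
  Job 2: processing = 4, completes at 6
  Job 3: processing = 8, completes at 14
  Job 4: processing = 16, completes at 30
Sum of completion times = 52
Average completion time = 52/4 = 13.0

13.0


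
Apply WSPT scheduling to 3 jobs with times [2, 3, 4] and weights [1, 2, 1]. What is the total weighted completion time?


Compute p/w ratios and sort ascending (WSPT): [(3, 2), (2, 1), (4, 1)]
Compute weighted completion times:
  Job (p=3,w=2): C=3, w*C=2*3=6
  Job (p=2,w=1): C=5, w*C=1*5=5
  Job (p=4,w=1): C=9, w*C=1*9=9
Total weighted completion time = 20

20


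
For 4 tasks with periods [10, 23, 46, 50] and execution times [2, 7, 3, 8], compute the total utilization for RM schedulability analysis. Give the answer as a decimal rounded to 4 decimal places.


Compute individual utilizations (exact fractions):
  Task 1: C/T = 2/10 = 1/5 (approx. 0.2)
  Task 2: C/T = 7/23 (approx. 0.3043)
  Task 3: C/T = 3/46 (approx. 0.0652)
  Task 4: C/T = 8/50 = 4/25 (approx. 0.16)
Total utilization U = 1/5 + 7/23 + 3/46 + 4/25 = 839/1150
Rounded to 4 decimal places: U = 0.7296
RM (Liu & Layland) bound for 4 tasks = 0.756828; compare with U = 839/1150 (approx. 0.729565)
U <= bound, so schedulable by RM sufficient condition.

0.7296


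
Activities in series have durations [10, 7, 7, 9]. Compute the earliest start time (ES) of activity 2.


Activity 2 starts after activities 1 through 1 complete.
Predecessor durations: [10]
ES = 10 = 10

10


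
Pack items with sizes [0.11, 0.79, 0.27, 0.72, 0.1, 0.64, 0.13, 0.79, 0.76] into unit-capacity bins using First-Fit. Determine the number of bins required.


Place items sequentially using First-Fit:
  Item 0.11 -> new Bin 1
  Item 0.79 -> Bin 1 (now 0.9)
  Item 0.27 -> new Bin 2
  Item 0.72 -> Bin 2 (now 0.99)
  Item 0.1 -> Bin 1 (now 1.0)
  Item 0.64 -> new Bin 3
  Item 0.13 -> Bin 3 (now 0.77)
  Item 0.79 -> new Bin 4
  Item 0.76 -> new Bin 5
Total bins used = 5

5


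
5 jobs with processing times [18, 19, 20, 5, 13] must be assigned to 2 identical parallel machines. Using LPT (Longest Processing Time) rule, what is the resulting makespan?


Sort jobs in decreasing order (LPT): [20, 19, 18, 13, 5]
Assign each job to the least loaded machine:
  Machine 1: jobs [20, 13, 5], load = 38
  Machine 2: jobs [19, 18], load = 37
Makespan = max load = 38

38


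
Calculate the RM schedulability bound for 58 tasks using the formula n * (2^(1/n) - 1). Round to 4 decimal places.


Compute 2^(1/58) = 1.0120225098
Subtract 1: 1.0120225098 - 1 = 0.0120225098
Multiply by n: 58 * 0.0120225098 = 0.6973055684
Round to 4 dp: 0.6973

0.6973


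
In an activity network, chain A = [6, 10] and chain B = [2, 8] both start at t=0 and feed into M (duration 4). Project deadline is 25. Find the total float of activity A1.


Forward pass: ES(A1) = sum of predecessors on chain A = 0
EF = ES + duration = 0 + 6 = 6
Backward pass: LF(M) = deadline = 25; LS(M) = 25 - 4 = 21
LF(A1) = LS(M) - sum(successors on chain A) = 21 - 10 = 11
LS = LF - duration = 11 - 6 = 5
Total float = LS - ES = 5 - 0 = 5

5


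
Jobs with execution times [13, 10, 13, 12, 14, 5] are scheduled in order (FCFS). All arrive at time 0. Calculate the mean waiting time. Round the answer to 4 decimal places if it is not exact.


FCFS order (as given): [13, 10, 13, 12, 14, 5]
Waiting times:
  Job 1: wait = 0
  Job 2: wait = 13
  Job 3: wait = 23
  Job 4: wait = 36
  Job 5: wait = 48
  Job 6: wait = 62
Sum of waiting times = 182
Average waiting time = 182/6 = 30.3333

30.3333


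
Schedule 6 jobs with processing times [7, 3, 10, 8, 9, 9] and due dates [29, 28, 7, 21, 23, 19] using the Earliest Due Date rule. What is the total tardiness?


Sort by due date (EDD order): [(10, 7), (9, 19), (8, 21), (9, 23), (3, 28), (7, 29)]
Compute completion times and tardiness:
  Job 1: p=10, d=7, C=10, tardiness=max(0,10-7)=3
  Job 2: p=9, d=19, C=19, tardiness=max(0,19-19)=0
  Job 3: p=8, d=21, C=27, tardiness=max(0,27-21)=6
  Job 4: p=9, d=23, C=36, tardiness=max(0,36-23)=13
  Job 5: p=3, d=28, C=39, tardiness=max(0,39-28)=11
  Job 6: p=7, d=29, C=46, tardiness=max(0,46-29)=17
Total tardiness = 50

50


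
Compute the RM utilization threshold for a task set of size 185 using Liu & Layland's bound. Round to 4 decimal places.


Compute 2^(1/185) = 1.0037537693
Subtract 1: 1.0037537693 - 1 = 0.0037537693
Multiply by n: 185 * 0.0037537693 = 0.6944473205
Round to 4 dp: 0.6944

0.6944


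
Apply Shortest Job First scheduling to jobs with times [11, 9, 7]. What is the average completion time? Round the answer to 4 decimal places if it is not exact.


SJF order (ascending): [7, 9, 11]
Completion times:
  Job 1: burst=7, C=7
  Job 2: burst=9, C=16
  Job 3: burst=11, C=27
Average completion = 50/3 = 16.6667

16.6667


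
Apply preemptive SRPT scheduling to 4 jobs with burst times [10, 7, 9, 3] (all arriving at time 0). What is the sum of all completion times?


Since all jobs arrive at t=0, SRPT equals SPT ordering.
SPT order: [3, 7, 9, 10]
Completion times:
  Job 1: p=3, C=3
  Job 2: p=7, C=10
  Job 3: p=9, C=19
  Job 4: p=10, C=29
Total completion time = 3 + 10 + 19 + 29 = 61

61


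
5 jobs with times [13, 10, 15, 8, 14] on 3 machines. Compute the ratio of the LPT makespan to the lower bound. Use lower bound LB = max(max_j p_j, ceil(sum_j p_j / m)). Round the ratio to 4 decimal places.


LPT order: [15, 14, 13, 10, 8]
Machine loads after assignment: [15, 22, 23]
LPT makespan = 23
Lower bound = max(max_job, ceil(total/3)) = max(15, 20) = 20
Ratio = 23 / 20 = 1.15

1.15


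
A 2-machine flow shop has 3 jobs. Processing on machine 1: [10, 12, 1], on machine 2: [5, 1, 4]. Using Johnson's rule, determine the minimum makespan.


Apply Johnson's rule:
  Group 1 (a <= b): [(3, 1, 4)]
  Group 2 (a > b): [(1, 10, 5), (2, 12, 1)]
Optimal job order: [3, 1, 2]
Schedule:
  Job 3: M1 done at 1, M2 done at 5
  Job 1: M1 done at 11, M2 done at 16
  Job 2: M1 done at 23, M2 done at 24
Makespan = 24

24


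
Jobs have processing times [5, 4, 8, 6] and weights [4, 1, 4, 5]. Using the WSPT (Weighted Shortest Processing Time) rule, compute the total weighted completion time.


Compute p/w ratios and sort ascending (WSPT): [(6, 5), (5, 4), (8, 4), (4, 1)]
Compute weighted completion times:
  Job (p=6,w=5): C=6, w*C=5*6=30
  Job (p=5,w=4): C=11, w*C=4*11=44
  Job (p=8,w=4): C=19, w*C=4*19=76
  Job (p=4,w=1): C=23, w*C=1*23=23
Total weighted completion time = 173

173


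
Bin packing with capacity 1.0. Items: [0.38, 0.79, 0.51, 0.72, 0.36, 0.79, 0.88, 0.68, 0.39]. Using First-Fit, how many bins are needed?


Place items sequentially using First-Fit:
  Item 0.38 -> new Bin 1
  Item 0.79 -> new Bin 2
  Item 0.51 -> Bin 1 (now 0.89)
  Item 0.72 -> new Bin 3
  Item 0.36 -> new Bin 4
  Item 0.79 -> new Bin 5
  Item 0.88 -> new Bin 6
  Item 0.68 -> new Bin 7
  Item 0.39 -> Bin 4 (now 0.75)
Total bins used = 7

7


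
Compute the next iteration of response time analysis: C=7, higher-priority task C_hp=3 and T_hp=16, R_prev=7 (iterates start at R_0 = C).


R_next = C + ceil(R_prev / T_hp) * C_hp
ceil(7 / 16) = ceil(0.4375) = 1
Interference = 1 * 3 = 3
R_next = 7 + 3 = 10

10


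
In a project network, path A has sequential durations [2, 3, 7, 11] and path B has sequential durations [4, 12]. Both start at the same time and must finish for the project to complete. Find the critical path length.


Path A total = 2 + 3 + 7 + 11 = 23
Path B total = 4 + 12 = 16
Critical path = longest path = max(23, 16) = 23

23


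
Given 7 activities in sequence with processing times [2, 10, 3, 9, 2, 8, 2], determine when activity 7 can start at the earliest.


Activity 7 starts after activities 1 through 6 complete.
Predecessor durations: [2, 10, 3, 9, 2, 8]
ES = 2 + 10 + 3 + 9 + 2 + 8 = 34

34


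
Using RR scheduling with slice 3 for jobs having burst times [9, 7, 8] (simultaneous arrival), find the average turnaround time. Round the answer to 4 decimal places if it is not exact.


Time quantum = 3
Execution trace:
  J1 runs 3 units, time = 3
  J2 runs 3 units, time = 6
  J3 runs 3 units, time = 9
  J1 runs 3 units, time = 12
  J2 runs 3 units, time = 15
  J3 runs 3 units, time = 18
  J1 runs 3 units, time = 21
  J2 runs 1 units, time = 22
  J3 runs 2 units, time = 24
Finish times: [21, 22, 24]
Average turnaround = 67/3 = 22.3333

22.3333


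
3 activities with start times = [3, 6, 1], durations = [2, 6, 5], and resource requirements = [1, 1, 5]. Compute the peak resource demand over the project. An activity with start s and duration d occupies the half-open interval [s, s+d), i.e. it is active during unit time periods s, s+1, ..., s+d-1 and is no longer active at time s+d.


Each activity i is active on [start_i, start_i + duration_i).
Compute total resource usage per time slot:
  t=0: active resources = [], total = 0
  t=1: active resources = [5], total = 5
  t=2: active resources = [5], total = 5
  t=3: active resources = [1, 5], total = 6
  t=4: active resources = [1, 5], total = 6
  t=5: active resources = [5], total = 5
  t=6: active resources = [1], total = 1
  t=7: active resources = [1], total = 1
  t=8: active resources = [1], total = 1
  t=9: active resources = [1], total = 1
  t=10: active resources = [1], total = 1
  t=11: active resources = [1], total = 1
Peak resource demand = 6

6


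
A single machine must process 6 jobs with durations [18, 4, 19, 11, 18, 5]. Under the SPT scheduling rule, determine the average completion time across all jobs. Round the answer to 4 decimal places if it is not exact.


Sort jobs by processing time (SPT order): [4, 5, 11, 18, 18, 19]
Compute completion times sequentially:
  Job 1: processing = 4, completes at 4
  Job 2: processing = 5, completes at 9
  Job 3: processing = 11, completes at 20
  Job 4: processing = 18, completes at 38
  Job 5: processing = 18, completes at 56
  Job 6: processing = 19, completes at 75
Sum of completion times = 202
Average completion time = 202/6 = 33.6667

33.6667


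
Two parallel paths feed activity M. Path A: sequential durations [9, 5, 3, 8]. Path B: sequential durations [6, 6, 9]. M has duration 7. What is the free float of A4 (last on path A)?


ES(A4) = sum of predecessors on chain A = 17
EF(A4) = ES + duration = 17 + 8 = 25
Successor of A4 is M. ES(M) = max(sum(A), sum(B)) = max(25, 21) = 25
Free float = ES(successor) - EF(current) = 25 - 25 = 0

0


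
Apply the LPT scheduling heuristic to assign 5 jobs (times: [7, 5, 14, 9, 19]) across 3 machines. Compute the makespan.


Sort jobs in decreasing order (LPT): [19, 14, 9, 7, 5]
Assign each job to the least loaded machine:
  Machine 1: jobs [19], load = 19
  Machine 2: jobs [14, 5], load = 19
  Machine 3: jobs [9, 7], load = 16
Makespan = max load = 19

19


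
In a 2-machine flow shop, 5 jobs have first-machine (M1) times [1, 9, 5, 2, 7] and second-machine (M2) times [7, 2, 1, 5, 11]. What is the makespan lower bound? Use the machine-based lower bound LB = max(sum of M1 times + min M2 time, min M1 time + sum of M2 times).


LB1 = sum(M1 times) + min(M2 times) = 24 + 1 = 25
LB2 = min(M1 times) + sum(M2 times) = 1 + 26 = 27
Lower bound = max(LB1, LB2) = max(25, 27) = 27

27


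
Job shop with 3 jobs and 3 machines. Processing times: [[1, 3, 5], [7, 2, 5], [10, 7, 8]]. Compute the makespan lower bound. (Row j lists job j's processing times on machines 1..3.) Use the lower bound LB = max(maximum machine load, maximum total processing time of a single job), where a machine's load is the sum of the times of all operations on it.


Machine loads:
  Machine 1: 1 + 7 + 10 = 18
  Machine 2: 3 + 2 + 7 = 12
  Machine 3: 5 + 5 + 8 = 18
Max machine load = 18
Job totals:
  Job 1: 9
  Job 2: 14
  Job 3: 25
Max job total = 25
Lower bound = max(18, 25) = 25

25


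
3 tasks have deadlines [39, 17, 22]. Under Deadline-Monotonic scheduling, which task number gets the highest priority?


Sort tasks by relative deadline (ascending):
  Task 2: deadline = 17
  Task 3: deadline = 22
  Task 1: deadline = 39
Priority order (highest first): [2, 3, 1]
Highest priority task = 2

2


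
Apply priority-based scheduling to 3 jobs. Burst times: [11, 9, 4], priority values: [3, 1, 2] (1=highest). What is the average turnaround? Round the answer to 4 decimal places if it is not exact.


Sort by priority (ascending = highest first):
Order: [(1, 9), (2, 4), (3, 11)]
Completion times:
  Priority 1, burst=9, C=9
  Priority 2, burst=4, C=13
  Priority 3, burst=11, C=24
Average turnaround = 46/3 = 15.3333

15.3333


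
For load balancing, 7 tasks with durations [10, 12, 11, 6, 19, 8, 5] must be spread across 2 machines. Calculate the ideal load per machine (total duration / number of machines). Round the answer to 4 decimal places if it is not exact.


Total processing time = 10 + 12 + 11 + 6 + 19 + 8 + 5 = 71
Number of machines = 2
Ideal balanced load = 71 / 2 = 35.5

35.5


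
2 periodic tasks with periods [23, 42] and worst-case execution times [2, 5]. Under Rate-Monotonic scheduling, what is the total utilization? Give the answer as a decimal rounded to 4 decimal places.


Compute individual utilizations (exact fractions):
  Task 1: C/T = 2/23 (approx. 0.087)
  Task 2: C/T = 5/42 (approx. 0.119)
Total utilization U = 2/23 + 5/42 = 199/966
Rounded to 4 decimal places: U = 0.2060
RM (Liu & Layland) bound for 2 tasks = 0.828427; compare with U = 199/966 (approx. 0.206004)
U <= bound, so schedulable by RM sufficient condition.

0.2060


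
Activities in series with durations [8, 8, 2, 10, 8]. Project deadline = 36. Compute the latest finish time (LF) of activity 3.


LF(activity 3) = deadline - sum of successor durations
Successors: activities 4 through 5 with durations [10, 8]
Sum of successor durations = 18
LF = 36 - 18 = 18

18


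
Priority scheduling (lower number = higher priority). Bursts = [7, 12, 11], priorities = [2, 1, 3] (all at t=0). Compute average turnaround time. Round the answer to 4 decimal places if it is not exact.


Sort by priority (ascending = highest first):
Order: [(1, 12), (2, 7), (3, 11)]
Completion times:
  Priority 1, burst=12, C=12
  Priority 2, burst=7, C=19
  Priority 3, burst=11, C=30
Average turnaround = 61/3 = 20.3333

20.3333


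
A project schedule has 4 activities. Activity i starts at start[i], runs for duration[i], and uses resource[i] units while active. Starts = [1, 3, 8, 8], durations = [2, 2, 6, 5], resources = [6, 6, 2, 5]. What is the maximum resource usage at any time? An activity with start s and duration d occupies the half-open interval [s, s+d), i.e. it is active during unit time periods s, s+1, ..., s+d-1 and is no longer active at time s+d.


Each activity i is active on [start_i, start_i + duration_i).
Compute total resource usage per time slot:
  t=0: active resources = [], total = 0
  t=1: active resources = [6], total = 6
  t=2: active resources = [6], total = 6
  t=3: active resources = [6], total = 6
  t=4: active resources = [6], total = 6
  t=5: active resources = [], total = 0
  t=6: active resources = [], total = 0
  t=7: active resources = [], total = 0
  t=8: active resources = [2, 5], total = 7
  t=9: active resources = [2, 5], total = 7
  t=10: active resources = [2, 5], total = 7
  t=11: active resources = [2, 5], total = 7
  t=12: active resources = [2, 5], total = 7
  t=13: active resources = [2], total = 2
Peak resource demand = 7

7


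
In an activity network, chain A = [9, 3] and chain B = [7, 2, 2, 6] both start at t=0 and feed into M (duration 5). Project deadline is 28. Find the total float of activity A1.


Forward pass: ES(A1) = sum of predecessors on chain A = 0
EF = ES + duration = 0 + 9 = 9
Backward pass: LF(M) = deadline = 28; LS(M) = 28 - 5 = 23
LF(A1) = LS(M) - sum(successors on chain A) = 23 - 3 = 20
LS = LF - duration = 20 - 9 = 11
Total float = LS - ES = 11 - 0 = 11

11


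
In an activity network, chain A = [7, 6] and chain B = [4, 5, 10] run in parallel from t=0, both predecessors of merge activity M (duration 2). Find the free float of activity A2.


ES(A2) = sum of predecessors on chain A = 7
EF(A2) = ES + duration = 7 + 6 = 13
Successor of A2 is M. ES(M) = max(sum(A), sum(B)) = max(13, 19) = 19
Free float = ES(successor) - EF(current) = 19 - 13 = 6

6


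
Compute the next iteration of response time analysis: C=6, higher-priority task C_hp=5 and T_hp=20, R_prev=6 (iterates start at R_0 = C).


R_next = C + ceil(R_prev / T_hp) * C_hp
ceil(6 / 20) = ceil(0.3) = 1
Interference = 1 * 5 = 5
R_next = 6 + 5 = 11

11


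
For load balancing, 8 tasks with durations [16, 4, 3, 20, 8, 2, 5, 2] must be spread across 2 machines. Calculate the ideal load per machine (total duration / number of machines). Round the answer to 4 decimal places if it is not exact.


Total processing time = 16 + 4 + 3 + 20 + 8 + 2 + 5 + 2 = 60
Number of machines = 2
Ideal balanced load = 60 / 2 = 30.0

30.0


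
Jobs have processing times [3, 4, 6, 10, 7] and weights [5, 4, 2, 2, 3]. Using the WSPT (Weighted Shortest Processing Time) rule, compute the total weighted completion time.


Compute p/w ratios and sort ascending (WSPT): [(3, 5), (4, 4), (7, 3), (6, 2), (10, 2)]
Compute weighted completion times:
  Job (p=3,w=5): C=3, w*C=5*3=15
  Job (p=4,w=4): C=7, w*C=4*7=28
  Job (p=7,w=3): C=14, w*C=3*14=42
  Job (p=6,w=2): C=20, w*C=2*20=40
  Job (p=10,w=2): C=30, w*C=2*30=60
Total weighted completion time = 185

185


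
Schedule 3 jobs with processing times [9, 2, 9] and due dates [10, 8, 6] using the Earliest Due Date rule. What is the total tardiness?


Sort by due date (EDD order): [(9, 6), (2, 8), (9, 10)]
Compute completion times and tardiness:
  Job 1: p=9, d=6, C=9, tardiness=max(0,9-6)=3
  Job 2: p=2, d=8, C=11, tardiness=max(0,11-8)=3
  Job 3: p=9, d=10, C=20, tardiness=max(0,20-10)=10
Total tardiness = 16

16


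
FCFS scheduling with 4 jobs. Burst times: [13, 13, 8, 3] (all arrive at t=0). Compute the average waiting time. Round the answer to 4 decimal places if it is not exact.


FCFS order (as given): [13, 13, 8, 3]
Waiting times:
  Job 1: wait = 0
  Job 2: wait = 13
  Job 3: wait = 26
  Job 4: wait = 34
Sum of waiting times = 73
Average waiting time = 73/4 = 18.25

18.25


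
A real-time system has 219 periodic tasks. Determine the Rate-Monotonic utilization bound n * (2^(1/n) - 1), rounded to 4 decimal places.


Compute 2^(1/219) = 1.0031700697
Subtract 1: 1.0031700697 - 1 = 0.0031700697
Multiply by n: 219 * 0.0031700697 = 0.6942452643
Round to 4 dp: 0.6942

0.6942


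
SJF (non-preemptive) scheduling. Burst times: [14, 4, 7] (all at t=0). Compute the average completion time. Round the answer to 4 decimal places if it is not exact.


SJF order (ascending): [4, 7, 14]
Completion times:
  Job 1: burst=4, C=4
  Job 2: burst=7, C=11
  Job 3: burst=14, C=25
Average completion = 40/3 = 13.3333

13.3333


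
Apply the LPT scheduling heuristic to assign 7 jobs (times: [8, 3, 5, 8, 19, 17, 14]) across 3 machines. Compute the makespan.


Sort jobs in decreasing order (LPT): [19, 17, 14, 8, 8, 5, 3]
Assign each job to the least loaded machine:
  Machine 1: jobs [19, 5], load = 24
  Machine 2: jobs [17, 8], load = 25
  Machine 3: jobs [14, 8, 3], load = 25
Makespan = max load = 25

25


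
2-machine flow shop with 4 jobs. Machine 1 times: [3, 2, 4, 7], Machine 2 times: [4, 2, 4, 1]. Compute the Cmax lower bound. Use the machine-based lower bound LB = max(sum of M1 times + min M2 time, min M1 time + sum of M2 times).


LB1 = sum(M1 times) + min(M2 times) = 16 + 1 = 17
LB2 = min(M1 times) + sum(M2 times) = 2 + 11 = 13
Lower bound = max(LB1, LB2) = max(17, 13) = 17

17


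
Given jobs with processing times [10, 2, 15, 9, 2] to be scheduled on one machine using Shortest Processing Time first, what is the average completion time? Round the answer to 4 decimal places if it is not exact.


Sort jobs by processing time (SPT order): [2, 2, 9, 10, 15]
Compute completion times sequentially:
  Job 1: processing = 2, completes at 2
  Job 2: processing = 2, completes at 4
  Job 3: processing = 9, completes at 13
  Job 4: processing = 10, completes at 23
  Job 5: processing = 15, completes at 38
Sum of completion times = 80
Average completion time = 80/5 = 16.0

16.0


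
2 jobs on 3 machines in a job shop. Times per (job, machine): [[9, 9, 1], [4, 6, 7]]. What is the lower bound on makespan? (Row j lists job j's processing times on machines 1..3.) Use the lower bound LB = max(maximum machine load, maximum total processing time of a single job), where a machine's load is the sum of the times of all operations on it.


Machine loads:
  Machine 1: 9 + 4 = 13
  Machine 2: 9 + 6 = 15
  Machine 3: 1 + 7 = 8
Max machine load = 15
Job totals:
  Job 1: 19
  Job 2: 17
Max job total = 19
Lower bound = max(15, 19) = 19

19


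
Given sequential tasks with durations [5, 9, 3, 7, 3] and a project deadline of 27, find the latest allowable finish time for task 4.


LF(activity 4) = deadline - sum of successor durations
Successors: activities 5 through 5 with durations [3]
Sum of successor durations = 3
LF = 27 - 3 = 24

24


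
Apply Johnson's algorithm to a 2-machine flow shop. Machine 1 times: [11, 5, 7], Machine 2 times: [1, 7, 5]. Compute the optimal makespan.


Apply Johnson's rule:
  Group 1 (a <= b): [(2, 5, 7)]
  Group 2 (a > b): [(3, 7, 5), (1, 11, 1)]
Optimal job order: [2, 3, 1]
Schedule:
  Job 2: M1 done at 5, M2 done at 12
  Job 3: M1 done at 12, M2 done at 17
  Job 1: M1 done at 23, M2 done at 24
Makespan = 24

24


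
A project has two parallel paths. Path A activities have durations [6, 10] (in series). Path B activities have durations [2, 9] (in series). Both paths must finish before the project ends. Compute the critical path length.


Path A total = 6 + 10 = 16
Path B total = 2 + 9 = 11
Critical path = longest path = max(16, 11) = 16

16


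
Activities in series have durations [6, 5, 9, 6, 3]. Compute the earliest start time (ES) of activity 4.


Activity 4 starts after activities 1 through 3 complete.
Predecessor durations: [6, 5, 9]
ES = 6 + 5 + 9 = 20

20


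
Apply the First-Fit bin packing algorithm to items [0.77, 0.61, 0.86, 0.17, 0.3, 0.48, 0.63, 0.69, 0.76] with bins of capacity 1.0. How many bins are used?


Place items sequentially using First-Fit:
  Item 0.77 -> new Bin 1
  Item 0.61 -> new Bin 2
  Item 0.86 -> new Bin 3
  Item 0.17 -> Bin 1 (now 0.94)
  Item 0.3 -> Bin 2 (now 0.91)
  Item 0.48 -> new Bin 4
  Item 0.63 -> new Bin 5
  Item 0.69 -> new Bin 6
  Item 0.76 -> new Bin 7
Total bins used = 7

7


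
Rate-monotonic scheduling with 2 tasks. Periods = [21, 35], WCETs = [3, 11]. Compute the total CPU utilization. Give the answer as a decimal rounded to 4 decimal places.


Compute individual utilizations (exact fractions):
  Task 1: C/T = 3/21 = 1/7 (approx. 0.1429)
  Task 2: C/T = 11/35 (approx. 0.3143)
Total utilization U = 1/7 + 11/35 = 16/35
Rounded to 4 decimal places: U = 0.4571
RM (Liu & Layland) bound for 2 tasks = 0.828427; compare with U = 16/35 (approx. 0.457143)
U <= bound, so schedulable by RM sufficient condition.

0.4571


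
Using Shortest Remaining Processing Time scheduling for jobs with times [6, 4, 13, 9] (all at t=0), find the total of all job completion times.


Since all jobs arrive at t=0, SRPT equals SPT ordering.
SPT order: [4, 6, 9, 13]
Completion times:
  Job 1: p=4, C=4
  Job 2: p=6, C=10
  Job 3: p=9, C=19
  Job 4: p=13, C=32
Total completion time = 4 + 10 + 19 + 32 = 65

65


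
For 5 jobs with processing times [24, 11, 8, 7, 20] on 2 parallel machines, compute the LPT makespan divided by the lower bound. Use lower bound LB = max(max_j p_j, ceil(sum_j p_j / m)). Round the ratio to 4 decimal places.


LPT order: [24, 20, 11, 8, 7]
Machine loads after assignment: [32, 38]
LPT makespan = 38
Lower bound = max(max_job, ceil(total/2)) = max(24, 35) = 35
Ratio = 38 / 35 = 1.0857

1.0857


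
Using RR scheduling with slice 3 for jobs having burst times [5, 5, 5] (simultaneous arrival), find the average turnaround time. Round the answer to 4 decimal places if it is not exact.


Time quantum = 3
Execution trace:
  J1 runs 3 units, time = 3
  J2 runs 3 units, time = 6
  J3 runs 3 units, time = 9
  J1 runs 2 units, time = 11
  J2 runs 2 units, time = 13
  J3 runs 2 units, time = 15
Finish times: [11, 13, 15]
Average turnaround = 39/3 = 13.0

13.0


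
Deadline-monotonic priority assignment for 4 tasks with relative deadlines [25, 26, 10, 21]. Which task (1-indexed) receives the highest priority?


Sort tasks by relative deadline (ascending):
  Task 3: deadline = 10
  Task 4: deadline = 21
  Task 1: deadline = 25
  Task 2: deadline = 26
Priority order (highest first): [3, 4, 1, 2]
Highest priority task = 3

3


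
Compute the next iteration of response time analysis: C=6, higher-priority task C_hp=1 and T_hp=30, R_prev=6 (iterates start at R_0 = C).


R_next = C + ceil(R_prev / T_hp) * C_hp
ceil(6 / 30) = ceil(0.2) = 1
Interference = 1 * 1 = 1
R_next = 6 + 1 = 7

7


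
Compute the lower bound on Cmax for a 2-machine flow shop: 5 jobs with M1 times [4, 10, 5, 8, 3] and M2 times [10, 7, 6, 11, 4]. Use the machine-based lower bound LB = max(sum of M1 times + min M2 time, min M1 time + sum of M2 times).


LB1 = sum(M1 times) + min(M2 times) = 30 + 4 = 34
LB2 = min(M1 times) + sum(M2 times) = 3 + 38 = 41
Lower bound = max(LB1, LB2) = max(34, 41) = 41

41


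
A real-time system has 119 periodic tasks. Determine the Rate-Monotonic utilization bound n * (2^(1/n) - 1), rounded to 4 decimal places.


Compute 2^(1/119) = 1.0058417632
Subtract 1: 1.0058417632 - 1 = 0.0058417632
Multiply by n: 119 * 0.0058417632 = 0.6951698208
Round to 4 dp: 0.6952

0.6952


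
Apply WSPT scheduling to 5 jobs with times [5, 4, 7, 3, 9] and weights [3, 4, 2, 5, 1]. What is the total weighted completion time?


Compute p/w ratios and sort ascending (WSPT): [(3, 5), (4, 4), (5, 3), (7, 2), (9, 1)]
Compute weighted completion times:
  Job (p=3,w=5): C=3, w*C=5*3=15
  Job (p=4,w=4): C=7, w*C=4*7=28
  Job (p=5,w=3): C=12, w*C=3*12=36
  Job (p=7,w=2): C=19, w*C=2*19=38
  Job (p=9,w=1): C=28, w*C=1*28=28
Total weighted completion time = 145

145


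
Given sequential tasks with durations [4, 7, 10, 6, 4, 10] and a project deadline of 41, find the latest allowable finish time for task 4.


LF(activity 4) = deadline - sum of successor durations
Successors: activities 5 through 6 with durations [4, 10]
Sum of successor durations = 14
LF = 41 - 14 = 27

27


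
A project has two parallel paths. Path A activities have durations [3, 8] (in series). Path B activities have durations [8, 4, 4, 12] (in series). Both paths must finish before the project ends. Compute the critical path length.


Path A total = 3 + 8 = 11
Path B total = 8 + 4 + 4 + 12 = 28
Critical path = longest path = max(11, 28) = 28

28


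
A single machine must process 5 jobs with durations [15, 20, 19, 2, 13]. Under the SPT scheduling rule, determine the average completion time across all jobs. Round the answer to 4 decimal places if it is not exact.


Sort jobs by processing time (SPT order): [2, 13, 15, 19, 20]
Compute completion times sequentially:
  Job 1: processing = 2, completes at 2
  Job 2: processing = 13, completes at 15
  Job 3: processing = 15, completes at 30
  Job 4: processing = 19, completes at 49
  Job 5: processing = 20, completes at 69
Sum of completion times = 165
Average completion time = 165/5 = 33.0

33.0


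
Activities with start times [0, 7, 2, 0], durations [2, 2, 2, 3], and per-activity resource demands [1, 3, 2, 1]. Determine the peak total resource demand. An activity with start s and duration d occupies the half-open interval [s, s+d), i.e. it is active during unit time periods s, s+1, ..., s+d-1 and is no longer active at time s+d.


Each activity i is active on [start_i, start_i + duration_i).
Compute total resource usage per time slot:
  t=0: active resources = [1, 1], total = 2
  t=1: active resources = [1, 1], total = 2
  t=2: active resources = [2, 1], total = 3
  t=3: active resources = [2], total = 2
  t=4: active resources = [], total = 0
  t=5: active resources = [], total = 0
  t=6: active resources = [], total = 0
  t=7: active resources = [3], total = 3
  t=8: active resources = [3], total = 3
Peak resource demand = 3

3


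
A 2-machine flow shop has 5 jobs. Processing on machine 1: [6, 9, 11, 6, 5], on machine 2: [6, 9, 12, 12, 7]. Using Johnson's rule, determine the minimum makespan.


Apply Johnson's rule:
  Group 1 (a <= b): [(5, 5, 7), (1, 6, 6), (4, 6, 12), (2, 9, 9), (3, 11, 12)]
  Group 2 (a > b): []
Optimal job order: [5, 1, 4, 2, 3]
Schedule:
  Job 5: M1 done at 5, M2 done at 12
  Job 1: M1 done at 11, M2 done at 18
  Job 4: M1 done at 17, M2 done at 30
  Job 2: M1 done at 26, M2 done at 39
  Job 3: M1 done at 37, M2 done at 51
Makespan = 51

51


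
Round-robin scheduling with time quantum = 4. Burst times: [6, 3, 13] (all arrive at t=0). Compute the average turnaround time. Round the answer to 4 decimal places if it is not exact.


Time quantum = 4
Execution trace:
  J1 runs 4 units, time = 4
  J2 runs 3 units, time = 7
  J3 runs 4 units, time = 11
  J1 runs 2 units, time = 13
  J3 runs 4 units, time = 17
  J3 runs 4 units, time = 21
  J3 runs 1 units, time = 22
Finish times: [13, 7, 22]
Average turnaround = 42/3 = 14.0

14.0


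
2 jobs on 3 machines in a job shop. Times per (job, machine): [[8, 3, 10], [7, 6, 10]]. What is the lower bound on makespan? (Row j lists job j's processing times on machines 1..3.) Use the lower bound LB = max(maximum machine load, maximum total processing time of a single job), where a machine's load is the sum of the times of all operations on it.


Machine loads:
  Machine 1: 8 + 7 = 15
  Machine 2: 3 + 6 = 9
  Machine 3: 10 + 10 = 20
Max machine load = 20
Job totals:
  Job 1: 21
  Job 2: 23
Max job total = 23
Lower bound = max(20, 23) = 23

23


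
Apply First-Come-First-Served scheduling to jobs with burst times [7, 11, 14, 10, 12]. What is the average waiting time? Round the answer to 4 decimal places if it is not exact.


FCFS order (as given): [7, 11, 14, 10, 12]
Waiting times:
  Job 1: wait = 0
  Job 2: wait = 7
  Job 3: wait = 18
  Job 4: wait = 32
  Job 5: wait = 42
Sum of waiting times = 99
Average waiting time = 99/5 = 19.8

19.8


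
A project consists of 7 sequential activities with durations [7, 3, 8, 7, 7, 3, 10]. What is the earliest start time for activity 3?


Activity 3 starts after activities 1 through 2 complete.
Predecessor durations: [7, 3]
ES = 7 + 3 = 10

10


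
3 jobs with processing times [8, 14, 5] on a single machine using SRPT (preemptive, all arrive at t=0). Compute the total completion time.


Since all jobs arrive at t=0, SRPT equals SPT ordering.
SPT order: [5, 8, 14]
Completion times:
  Job 1: p=5, C=5
  Job 2: p=8, C=13
  Job 3: p=14, C=27
Total completion time = 5 + 13 + 27 = 45

45


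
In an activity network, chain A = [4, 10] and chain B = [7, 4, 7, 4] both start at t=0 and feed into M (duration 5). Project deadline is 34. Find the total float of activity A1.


Forward pass: ES(A1) = sum of predecessors on chain A = 0
EF = ES + duration = 0 + 4 = 4
Backward pass: LF(M) = deadline = 34; LS(M) = 34 - 5 = 29
LF(A1) = LS(M) - sum(successors on chain A) = 29 - 10 = 19
LS = LF - duration = 19 - 4 = 15
Total float = LS - ES = 15 - 0 = 15

15
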